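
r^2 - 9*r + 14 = (r - 7)*(r - 2)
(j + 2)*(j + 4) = j^2 + 6*j + 8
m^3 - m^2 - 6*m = m*(m - 3)*(m + 2)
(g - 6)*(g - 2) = g^2 - 8*g + 12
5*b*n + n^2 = n*(5*b + n)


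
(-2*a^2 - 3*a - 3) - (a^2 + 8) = -3*a^2 - 3*a - 11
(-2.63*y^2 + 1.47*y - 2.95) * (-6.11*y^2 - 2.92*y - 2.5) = 16.0693*y^4 - 1.3021*y^3 + 20.3071*y^2 + 4.939*y + 7.375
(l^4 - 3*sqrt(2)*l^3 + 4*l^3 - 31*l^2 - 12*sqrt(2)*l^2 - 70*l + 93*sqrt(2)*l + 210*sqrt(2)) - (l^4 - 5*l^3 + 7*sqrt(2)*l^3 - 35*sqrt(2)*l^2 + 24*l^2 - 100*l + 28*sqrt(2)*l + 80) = -10*sqrt(2)*l^3 + 9*l^3 - 55*l^2 + 23*sqrt(2)*l^2 + 30*l + 65*sqrt(2)*l - 80 + 210*sqrt(2)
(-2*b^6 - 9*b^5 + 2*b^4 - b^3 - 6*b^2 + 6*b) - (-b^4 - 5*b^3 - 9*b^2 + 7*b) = -2*b^6 - 9*b^5 + 3*b^4 + 4*b^3 + 3*b^2 - b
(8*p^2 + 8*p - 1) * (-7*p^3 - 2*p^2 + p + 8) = -56*p^5 - 72*p^4 - p^3 + 74*p^2 + 63*p - 8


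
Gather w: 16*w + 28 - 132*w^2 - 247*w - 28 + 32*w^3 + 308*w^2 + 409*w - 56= 32*w^3 + 176*w^2 + 178*w - 56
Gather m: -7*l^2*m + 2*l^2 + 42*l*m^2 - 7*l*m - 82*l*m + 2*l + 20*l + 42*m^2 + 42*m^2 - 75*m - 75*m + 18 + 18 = 2*l^2 + 22*l + m^2*(42*l + 84) + m*(-7*l^2 - 89*l - 150) + 36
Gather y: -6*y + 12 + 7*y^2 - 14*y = 7*y^2 - 20*y + 12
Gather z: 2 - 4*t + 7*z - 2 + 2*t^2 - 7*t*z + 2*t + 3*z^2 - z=2*t^2 - 2*t + 3*z^2 + z*(6 - 7*t)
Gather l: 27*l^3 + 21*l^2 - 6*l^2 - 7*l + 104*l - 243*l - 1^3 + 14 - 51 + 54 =27*l^3 + 15*l^2 - 146*l + 16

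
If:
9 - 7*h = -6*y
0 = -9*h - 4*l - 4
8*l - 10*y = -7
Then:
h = 42/89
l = -367/178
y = -169/178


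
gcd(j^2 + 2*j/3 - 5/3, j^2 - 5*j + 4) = j - 1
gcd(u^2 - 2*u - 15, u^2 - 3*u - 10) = u - 5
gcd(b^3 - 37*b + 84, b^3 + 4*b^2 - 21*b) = b^2 + 4*b - 21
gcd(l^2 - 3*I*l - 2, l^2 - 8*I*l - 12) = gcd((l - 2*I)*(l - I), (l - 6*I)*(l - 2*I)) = l - 2*I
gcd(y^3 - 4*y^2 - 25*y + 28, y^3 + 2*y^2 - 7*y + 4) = y^2 + 3*y - 4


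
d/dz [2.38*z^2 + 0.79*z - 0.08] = 4.76*z + 0.79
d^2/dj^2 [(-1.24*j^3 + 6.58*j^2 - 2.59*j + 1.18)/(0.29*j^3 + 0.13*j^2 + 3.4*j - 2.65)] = (2.22044604925031e-16*j^7 + 1.200252*j^6 + 6.028926*j^5 - 49.757562*j^4 + 41.186054*j^3 + 63.850812*j^2 - 49.03059*j + 73.83892)/(0.024389*j^9 + 0.032799*j^8 + 0.872523*j^7 + 0.102682*j^6 + 9.63015*j^5 - 11.303355*j^4 + 38.385775*j^3 - 89.163225*j^2 + 71.6295*j - 18.609625)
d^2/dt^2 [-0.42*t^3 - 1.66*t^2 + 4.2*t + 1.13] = -2.52*t - 3.32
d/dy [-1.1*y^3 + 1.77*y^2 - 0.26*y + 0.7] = -3.3*y^2 + 3.54*y - 0.26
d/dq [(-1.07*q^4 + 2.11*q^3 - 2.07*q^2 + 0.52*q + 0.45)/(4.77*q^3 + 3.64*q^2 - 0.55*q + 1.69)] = (-5.1039*q^6 - 7.7896*q^5 + 19.3198*q^4 - 14.515*q^3 + 3.5039*q^2 - 10.2726*q + 1.1263)/(22.7529*q^6 + 34.7256*q^5 + 8.0026*q^4 + 12.1186*q^3 + 12.6057*q^2 - 1.859*q + 2.8561)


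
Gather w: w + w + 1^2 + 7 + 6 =2*w + 14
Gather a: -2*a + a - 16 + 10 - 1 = -a - 7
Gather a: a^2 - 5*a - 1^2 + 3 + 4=a^2 - 5*a + 6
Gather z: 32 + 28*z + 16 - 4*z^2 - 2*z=-4*z^2 + 26*z + 48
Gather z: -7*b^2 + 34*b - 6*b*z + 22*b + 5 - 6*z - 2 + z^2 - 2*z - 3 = -7*b^2 + 56*b + z^2 + z*(-6*b - 8)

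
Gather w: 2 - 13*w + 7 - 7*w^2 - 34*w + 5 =-7*w^2 - 47*w + 14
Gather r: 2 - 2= 0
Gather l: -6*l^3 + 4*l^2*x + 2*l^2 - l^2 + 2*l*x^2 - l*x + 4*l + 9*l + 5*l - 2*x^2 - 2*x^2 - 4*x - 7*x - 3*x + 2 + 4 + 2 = -6*l^3 + l^2*(4*x + 1) + l*(2*x^2 - x + 18) - 4*x^2 - 14*x + 8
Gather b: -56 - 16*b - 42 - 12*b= -28*b - 98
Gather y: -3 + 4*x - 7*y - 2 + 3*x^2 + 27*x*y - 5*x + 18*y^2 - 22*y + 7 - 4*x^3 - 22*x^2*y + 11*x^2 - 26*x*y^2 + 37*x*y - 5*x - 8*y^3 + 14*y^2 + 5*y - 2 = -4*x^3 + 14*x^2 - 6*x - 8*y^3 + y^2*(32 - 26*x) + y*(-22*x^2 + 64*x - 24)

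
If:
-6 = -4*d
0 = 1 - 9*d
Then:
No Solution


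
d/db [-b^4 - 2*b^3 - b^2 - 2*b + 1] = -4*b^3 - 6*b^2 - 2*b - 2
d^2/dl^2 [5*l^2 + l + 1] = 10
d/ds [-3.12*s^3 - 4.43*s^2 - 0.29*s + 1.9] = -9.36*s^2 - 8.86*s - 0.29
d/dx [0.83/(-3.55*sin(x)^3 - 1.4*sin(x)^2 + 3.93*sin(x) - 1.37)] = (8.8395*sin(x)^2 + 2.324*sin(x) - 3.2619)*cos(x)/(3.55*sin(x)^3 + 1.4*sin(x)^2 - 3.93*sin(x) + 1.37)^2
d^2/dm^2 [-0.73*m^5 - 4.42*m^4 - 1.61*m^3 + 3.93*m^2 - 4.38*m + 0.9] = -14.6*m^3 - 53.04*m^2 - 9.66*m + 7.86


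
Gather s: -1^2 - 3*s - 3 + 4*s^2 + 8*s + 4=4*s^2 + 5*s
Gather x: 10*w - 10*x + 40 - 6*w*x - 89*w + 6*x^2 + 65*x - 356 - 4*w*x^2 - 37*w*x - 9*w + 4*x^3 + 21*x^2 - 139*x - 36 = -88*w + 4*x^3 + x^2*(27 - 4*w) + x*(-43*w - 84) - 352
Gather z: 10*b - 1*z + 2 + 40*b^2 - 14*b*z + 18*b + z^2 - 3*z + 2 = 40*b^2 + 28*b + z^2 + z*(-14*b - 4) + 4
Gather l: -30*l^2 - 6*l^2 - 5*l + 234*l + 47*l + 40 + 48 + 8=-36*l^2 + 276*l + 96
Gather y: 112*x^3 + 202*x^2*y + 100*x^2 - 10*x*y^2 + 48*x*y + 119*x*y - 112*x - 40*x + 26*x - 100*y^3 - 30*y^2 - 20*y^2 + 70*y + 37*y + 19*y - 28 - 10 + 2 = 112*x^3 + 100*x^2 - 126*x - 100*y^3 + y^2*(-10*x - 50) + y*(202*x^2 + 167*x + 126) - 36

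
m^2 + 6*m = m*(m + 6)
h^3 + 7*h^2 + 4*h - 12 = (h - 1)*(h + 2)*(h + 6)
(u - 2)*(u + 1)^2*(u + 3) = u^4 + 3*u^3 - 3*u^2 - 11*u - 6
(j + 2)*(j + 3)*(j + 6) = j^3 + 11*j^2 + 36*j + 36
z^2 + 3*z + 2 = (z + 1)*(z + 2)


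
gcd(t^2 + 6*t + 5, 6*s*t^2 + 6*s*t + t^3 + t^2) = t + 1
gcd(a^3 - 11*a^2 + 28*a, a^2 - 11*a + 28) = a^2 - 11*a + 28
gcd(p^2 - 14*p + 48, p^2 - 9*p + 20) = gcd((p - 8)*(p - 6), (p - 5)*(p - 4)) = 1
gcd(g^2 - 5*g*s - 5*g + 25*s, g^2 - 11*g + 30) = g - 5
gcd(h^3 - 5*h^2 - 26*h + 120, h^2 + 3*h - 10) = h + 5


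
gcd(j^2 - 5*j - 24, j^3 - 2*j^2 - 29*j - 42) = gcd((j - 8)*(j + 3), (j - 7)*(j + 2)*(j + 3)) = j + 3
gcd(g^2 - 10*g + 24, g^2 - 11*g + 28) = g - 4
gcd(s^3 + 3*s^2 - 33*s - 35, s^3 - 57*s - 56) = s^2 + 8*s + 7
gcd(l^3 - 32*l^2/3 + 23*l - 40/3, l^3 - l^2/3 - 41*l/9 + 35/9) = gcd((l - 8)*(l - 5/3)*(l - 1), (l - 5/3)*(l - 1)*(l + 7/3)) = l^2 - 8*l/3 + 5/3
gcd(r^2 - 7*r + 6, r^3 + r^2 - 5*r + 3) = r - 1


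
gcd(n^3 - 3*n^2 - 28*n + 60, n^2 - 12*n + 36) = n - 6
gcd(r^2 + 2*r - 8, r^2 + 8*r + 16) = r + 4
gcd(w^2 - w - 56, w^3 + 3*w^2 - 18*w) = 1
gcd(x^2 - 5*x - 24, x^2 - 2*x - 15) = x + 3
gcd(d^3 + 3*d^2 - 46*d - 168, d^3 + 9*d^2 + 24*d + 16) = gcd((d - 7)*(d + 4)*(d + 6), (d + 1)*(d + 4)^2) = d + 4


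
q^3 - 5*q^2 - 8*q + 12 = (q - 6)*(q - 1)*(q + 2)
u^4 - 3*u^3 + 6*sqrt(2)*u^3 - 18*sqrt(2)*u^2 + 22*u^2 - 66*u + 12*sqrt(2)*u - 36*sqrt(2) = (u - 3)*(u + sqrt(2))*(u + 2*sqrt(2))*(u + 3*sqrt(2))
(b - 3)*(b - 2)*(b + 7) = b^3 + 2*b^2 - 29*b + 42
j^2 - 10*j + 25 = (j - 5)^2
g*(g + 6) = g^2 + 6*g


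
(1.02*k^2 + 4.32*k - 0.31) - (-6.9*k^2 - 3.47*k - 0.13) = 7.92*k^2 + 7.79*k - 0.18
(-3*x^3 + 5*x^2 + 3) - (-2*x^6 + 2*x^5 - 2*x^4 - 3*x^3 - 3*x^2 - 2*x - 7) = 2*x^6 - 2*x^5 + 2*x^4 + 8*x^2 + 2*x + 10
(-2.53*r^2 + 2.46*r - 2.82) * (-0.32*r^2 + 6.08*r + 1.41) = 0.8096*r^4 - 16.1696*r^3 + 12.2919*r^2 - 13.677*r - 3.9762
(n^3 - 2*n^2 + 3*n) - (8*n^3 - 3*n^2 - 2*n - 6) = -7*n^3 + n^2 + 5*n + 6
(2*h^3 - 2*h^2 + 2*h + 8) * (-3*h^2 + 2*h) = -6*h^5 + 10*h^4 - 10*h^3 - 20*h^2 + 16*h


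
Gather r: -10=-10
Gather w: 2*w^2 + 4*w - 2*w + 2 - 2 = 2*w^2 + 2*w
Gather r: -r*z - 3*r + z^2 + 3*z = r*(-z - 3) + z^2 + 3*z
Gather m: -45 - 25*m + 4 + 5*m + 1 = -20*m - 40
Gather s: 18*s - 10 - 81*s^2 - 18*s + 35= 25 - 81*s^2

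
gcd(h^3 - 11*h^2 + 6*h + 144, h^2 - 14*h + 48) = h^2 - 14*h + 48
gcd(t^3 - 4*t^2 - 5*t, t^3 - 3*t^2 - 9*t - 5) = t^2 - 4*t - 5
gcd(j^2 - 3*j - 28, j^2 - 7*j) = j - 7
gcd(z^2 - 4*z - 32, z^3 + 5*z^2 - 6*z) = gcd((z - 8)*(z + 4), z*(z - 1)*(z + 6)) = 1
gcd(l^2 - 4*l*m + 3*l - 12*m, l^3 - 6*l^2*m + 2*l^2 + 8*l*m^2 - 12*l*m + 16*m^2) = l - 4*m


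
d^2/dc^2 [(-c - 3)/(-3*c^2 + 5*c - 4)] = 2*((c + 3)*(6*c - 5)^2 - (9*c + 4)*(3*c^2 - 5*c + 4))/(3*c^2 - 5*c + 4)^3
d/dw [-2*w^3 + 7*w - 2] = 7 - 6*w^2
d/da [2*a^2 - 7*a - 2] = 4*a - 7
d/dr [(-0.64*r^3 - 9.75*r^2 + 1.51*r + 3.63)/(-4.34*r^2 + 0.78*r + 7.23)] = (2.7776*r^4 - 0.998400000000004*r^3 - 14.9332*r^2 - 109.4766*r + 8.0859)/(18.8356*r^4 - 6.7704*r^3 - 62.148*r^2 + 11.2788*r + 52.2729)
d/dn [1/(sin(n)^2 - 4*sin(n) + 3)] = 2*(2 - sin(n))*cos(n)/(sin(n)^2 - 4*sin(n) + 3)^2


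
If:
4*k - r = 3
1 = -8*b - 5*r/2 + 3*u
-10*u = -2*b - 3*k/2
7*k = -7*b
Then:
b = -130/43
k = 130/43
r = 391/43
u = -13/86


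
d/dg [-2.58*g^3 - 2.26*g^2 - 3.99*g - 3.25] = -7.74*g^2 - 4.52*g - 3.99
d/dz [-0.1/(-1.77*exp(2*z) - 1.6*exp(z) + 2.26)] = (-0.354*exp(z) - 0.16)*exp(z)/(1.77*exp(2*z) + 1.6*exp(z) - 2.26)^2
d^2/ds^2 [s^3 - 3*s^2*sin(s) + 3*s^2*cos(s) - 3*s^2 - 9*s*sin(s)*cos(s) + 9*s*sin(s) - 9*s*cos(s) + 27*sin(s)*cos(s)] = -3*sqrt(2)*s^2*cos(s + pi/4) - 21*s*sin(s) + 18*s*sin(2*s) - 3*s*cos(s) + 6*s + 12*sin(s) - 54*sin(2*s) + 24*cos(s) - 18*cos(2*s) - 6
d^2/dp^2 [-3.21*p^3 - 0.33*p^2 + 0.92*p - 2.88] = -19.26*p - 0.66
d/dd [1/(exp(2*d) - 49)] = -2*exp(2*d)/(exp(2*d) - 49)^2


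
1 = 1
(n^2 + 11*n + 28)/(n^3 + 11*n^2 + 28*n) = 1/n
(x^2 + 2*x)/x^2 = (x + 2)/x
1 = 1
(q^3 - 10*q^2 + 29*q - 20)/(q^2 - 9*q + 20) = q - 1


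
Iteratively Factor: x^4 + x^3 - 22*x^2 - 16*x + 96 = (x + 3)*(x^3 - 2*x^2 - 16*x + 32) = (x - 4)*(x + 3)*(x^2 + 2*x - 8) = (x - 4)*(x - 2)*(x + 3)*(x + 4)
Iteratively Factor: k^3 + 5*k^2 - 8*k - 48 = (k + 4)*(k^2 + k - 12) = (k + 4)^2*(k - 3)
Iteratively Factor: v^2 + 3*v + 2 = (v + 2)*(v + 1)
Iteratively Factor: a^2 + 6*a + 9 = (a + 3)*(a + 3)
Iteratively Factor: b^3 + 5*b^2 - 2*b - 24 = (b - 2)*(b^2 + 7*b + 12) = (b - 2)*(b + 4)*(b + 3)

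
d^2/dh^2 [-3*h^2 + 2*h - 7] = -6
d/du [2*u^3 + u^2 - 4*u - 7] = 6*u^2 + 2*u - 4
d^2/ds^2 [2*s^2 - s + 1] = 4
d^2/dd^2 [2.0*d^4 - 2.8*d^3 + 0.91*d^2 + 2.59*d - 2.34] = 24.0*d^2 - 16.8*d + 1.82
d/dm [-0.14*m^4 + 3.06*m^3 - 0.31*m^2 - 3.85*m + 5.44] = -0.56*m^3 + 9.18*m^2 - 0.62*m - 3.85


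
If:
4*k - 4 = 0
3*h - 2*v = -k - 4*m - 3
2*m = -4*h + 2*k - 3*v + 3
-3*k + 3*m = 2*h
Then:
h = -54/83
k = 1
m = 47/83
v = 179/83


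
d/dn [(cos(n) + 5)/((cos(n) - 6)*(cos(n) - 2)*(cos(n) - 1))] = 2*(cos(n)^3 + 3*cos(n)^2 - 45*cos(n) + 56)*sin(n)/((cos(n) - 6)^2*(cos(n) - 2)^2*(cos(n) - 1)^2)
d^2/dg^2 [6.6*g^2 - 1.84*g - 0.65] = 13.2000000000000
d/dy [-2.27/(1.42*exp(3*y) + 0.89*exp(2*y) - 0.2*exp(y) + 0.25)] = (9.6702*exp(2*y) + 4.0406*exp(y) - 0.454)*exp(y)/(1.42*exp(3*y) + 0.89*exp(2*y) - 0.2*exp(y) + 0.25)^2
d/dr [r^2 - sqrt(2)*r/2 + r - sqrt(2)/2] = 2*r - sqrt(2)/2 + 1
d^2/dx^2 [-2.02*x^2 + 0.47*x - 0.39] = -4.04000000000000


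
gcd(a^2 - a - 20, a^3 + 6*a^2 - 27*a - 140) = a^2 - a - 20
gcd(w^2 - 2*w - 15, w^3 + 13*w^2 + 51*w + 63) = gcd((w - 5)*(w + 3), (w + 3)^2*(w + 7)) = w + 3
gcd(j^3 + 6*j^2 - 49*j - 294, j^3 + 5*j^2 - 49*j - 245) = j^2 - 49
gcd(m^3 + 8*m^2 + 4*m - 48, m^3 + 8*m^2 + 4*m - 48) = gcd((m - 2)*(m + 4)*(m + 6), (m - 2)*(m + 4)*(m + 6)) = m^3 + 8*m^2 + 4*m - 48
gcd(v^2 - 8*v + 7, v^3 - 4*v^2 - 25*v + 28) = v^2 - 8*v + 7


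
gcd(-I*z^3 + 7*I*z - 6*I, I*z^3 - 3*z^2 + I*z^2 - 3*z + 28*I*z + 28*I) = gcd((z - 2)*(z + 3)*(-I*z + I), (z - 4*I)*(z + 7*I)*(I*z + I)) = 1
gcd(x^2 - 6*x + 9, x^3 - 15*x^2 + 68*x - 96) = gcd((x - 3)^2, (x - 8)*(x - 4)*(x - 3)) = x - 3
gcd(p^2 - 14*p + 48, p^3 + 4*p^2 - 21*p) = 1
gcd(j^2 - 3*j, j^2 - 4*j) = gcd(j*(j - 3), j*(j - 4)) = j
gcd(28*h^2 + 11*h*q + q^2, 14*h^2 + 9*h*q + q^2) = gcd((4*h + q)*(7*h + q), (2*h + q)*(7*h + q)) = 7*h + q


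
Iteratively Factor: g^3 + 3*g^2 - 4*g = (g - 1)*(g^2 + 4*g) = (g - 1)*(g + 4)*(g)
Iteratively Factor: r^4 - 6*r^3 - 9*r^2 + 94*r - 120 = (r - 3)*(r^3 - 3*r^2 - 18*r + 40) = (r - 3)*(r + 4)*(r^2 - 7*r + 10) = (r - 5)*(r - 3)*(r + 4)*(r - 2)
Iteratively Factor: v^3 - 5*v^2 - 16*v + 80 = (v + 4)*(v^2 - 9*v + 20) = (v - 5)*(v + 4)*(v - 4)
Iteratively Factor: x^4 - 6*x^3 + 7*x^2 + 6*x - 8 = (x - 2)*(x^3 - 4*x^2 - x + 4) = (x - 4)*(x - 2)*(x^2 - 1) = (x - 4)*(x - 2)*(x + 1)*(x - 1)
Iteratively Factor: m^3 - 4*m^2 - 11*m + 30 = (m - 2)*(m^2 - 2*m - 15) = (m - 2)*(m + 3)*(m - 5)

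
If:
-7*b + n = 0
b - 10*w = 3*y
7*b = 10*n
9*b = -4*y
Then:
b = 0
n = 0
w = 0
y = 0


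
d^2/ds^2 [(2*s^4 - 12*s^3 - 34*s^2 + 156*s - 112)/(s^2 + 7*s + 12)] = 4*(s^3 + 9*s^2 + 27*s - 173)/(s^3 + 9*s^2 + 27*s + 27)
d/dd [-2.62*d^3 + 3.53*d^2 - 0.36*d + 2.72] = -7.86*d^2 + 7.06*d - 0.36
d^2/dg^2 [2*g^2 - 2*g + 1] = 4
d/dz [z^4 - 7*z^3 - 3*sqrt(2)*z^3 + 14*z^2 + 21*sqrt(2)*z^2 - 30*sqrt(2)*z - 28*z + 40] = 4*z^3 - 21*z^2 - 9*sqrt(2)*z^2 + 28*z + 42*sqrt(2)*z - 30*sqrt(2) - 28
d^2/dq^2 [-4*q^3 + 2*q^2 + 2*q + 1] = 4 - 24*q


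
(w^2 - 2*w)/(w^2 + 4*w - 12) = w/(w + 6)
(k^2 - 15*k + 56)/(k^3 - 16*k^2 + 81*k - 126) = (k - 8)/(k^2 - 9*k + 18)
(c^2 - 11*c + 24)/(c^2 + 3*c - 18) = (c - 8)/(c + 6)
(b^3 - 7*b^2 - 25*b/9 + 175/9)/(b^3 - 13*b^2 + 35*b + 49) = (b^2 - 25/9)/(b^2 - 6*b - 7)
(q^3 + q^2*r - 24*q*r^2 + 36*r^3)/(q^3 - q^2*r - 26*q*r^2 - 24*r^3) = (-q^3 - q^2*r + 24*q*r^2 - 36*r^3)/(-q^3 + q^2*r + 26*q*r^2 + 24*r^3)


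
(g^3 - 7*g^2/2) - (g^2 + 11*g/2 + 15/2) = g^3 - 9*g^2/2 - 11*g/2 - 15/2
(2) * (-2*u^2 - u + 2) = -4*u^2 - 2*u + 4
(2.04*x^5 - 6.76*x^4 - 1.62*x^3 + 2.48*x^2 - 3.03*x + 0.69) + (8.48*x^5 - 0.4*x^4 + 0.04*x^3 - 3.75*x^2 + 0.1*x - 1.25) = 10.52*x^5 - 7.16*x^4 - 1.58*x^3 - 1.27*x^2 - 2.93*x - 0.56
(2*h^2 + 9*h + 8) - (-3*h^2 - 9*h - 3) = 5*h^2 + 18*h + 11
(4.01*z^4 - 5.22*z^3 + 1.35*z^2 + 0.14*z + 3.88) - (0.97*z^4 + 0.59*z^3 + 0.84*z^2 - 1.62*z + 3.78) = 3.04*z^4 - 5.81*z^3 + 0.51*z^2 + 1.76*z + 0.1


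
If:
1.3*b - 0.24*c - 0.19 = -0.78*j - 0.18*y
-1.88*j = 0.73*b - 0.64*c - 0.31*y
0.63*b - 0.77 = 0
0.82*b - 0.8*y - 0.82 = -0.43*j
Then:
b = 1.22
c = -11.65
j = -4.83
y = -2.37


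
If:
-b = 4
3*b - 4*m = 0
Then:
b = -4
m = -3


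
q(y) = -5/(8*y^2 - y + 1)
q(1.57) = -0.26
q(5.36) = -0.02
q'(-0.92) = -1.04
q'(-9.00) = 0.00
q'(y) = -5*(1 - 16*y)/(8*y^2 - y + 1)^2 = 5*(16*y - 1)/(8*y^2 - y + 1)^2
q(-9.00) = -0.00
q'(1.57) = 0.33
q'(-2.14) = -0.11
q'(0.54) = 4.90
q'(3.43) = 0.03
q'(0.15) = 6.60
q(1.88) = -0.18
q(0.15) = -4.85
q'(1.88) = 0.19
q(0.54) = -1.79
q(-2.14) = -0.13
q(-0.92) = -0.58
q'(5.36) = 0.01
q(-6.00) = -0.02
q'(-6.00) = -0.00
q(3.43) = -0.05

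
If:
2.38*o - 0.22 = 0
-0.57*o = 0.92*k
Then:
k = -0.06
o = 0.09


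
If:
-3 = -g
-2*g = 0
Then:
No Solution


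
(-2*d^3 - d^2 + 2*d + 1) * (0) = 0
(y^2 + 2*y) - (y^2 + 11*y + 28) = -9*y - 28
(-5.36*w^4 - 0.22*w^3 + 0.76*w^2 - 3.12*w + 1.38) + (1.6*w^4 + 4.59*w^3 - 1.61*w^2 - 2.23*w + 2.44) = -3.76*w^4 + 4.37*w^3 - 0.85*w^2 - 5.35*w + 3.82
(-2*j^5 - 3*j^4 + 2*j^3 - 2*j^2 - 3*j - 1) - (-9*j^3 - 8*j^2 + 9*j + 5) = -2*j^5 - 3*j^4 + 11*j^3 + 6*j^2 - 12*j - 6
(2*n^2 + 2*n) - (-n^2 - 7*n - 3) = 3*n^2 + 9*n + 3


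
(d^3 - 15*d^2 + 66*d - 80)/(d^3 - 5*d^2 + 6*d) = (d^2 - 13*d + 40)/(d*(d - 3))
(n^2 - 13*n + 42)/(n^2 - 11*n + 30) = (n - 7)/(n - 5)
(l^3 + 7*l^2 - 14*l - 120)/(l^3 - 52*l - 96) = (l^2 + l - 20)/(l^2 - 6*l - 16)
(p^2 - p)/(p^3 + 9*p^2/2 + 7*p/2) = 2*(p - 1)/(2*p^2 + 9*p + 7)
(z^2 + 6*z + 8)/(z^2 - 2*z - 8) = (z + 4)/(z - 4)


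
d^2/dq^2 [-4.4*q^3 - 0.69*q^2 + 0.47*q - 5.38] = -26.4*q - 1.38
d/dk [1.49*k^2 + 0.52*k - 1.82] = 2.98*k + 0.52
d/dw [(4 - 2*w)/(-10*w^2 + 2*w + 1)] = 10*(-2*w^2 + 8*w - 1)/(100*w^4 - 40*w^3 - 16*w^2 + 4*w + 1)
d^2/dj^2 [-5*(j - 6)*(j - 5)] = -10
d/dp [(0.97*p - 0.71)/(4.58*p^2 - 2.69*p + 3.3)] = (-4.4426*p^2 + 6.5036*p + 1.2911)/(20.9764*p^4 - 24.6404*p^3 + 37.4641*p^2 - 17.754*p + 10.89)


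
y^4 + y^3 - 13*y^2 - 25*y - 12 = (y - 4)*(y + 1)^2*(y + 3)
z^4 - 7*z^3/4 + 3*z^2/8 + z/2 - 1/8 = (z - 1)^2*(z - 1/4)*(z + 1/2)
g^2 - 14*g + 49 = (g - 7)^2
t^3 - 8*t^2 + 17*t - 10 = (t - 5)*(t - 2)*(t - 1)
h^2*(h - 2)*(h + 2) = h^4 - 4*h^2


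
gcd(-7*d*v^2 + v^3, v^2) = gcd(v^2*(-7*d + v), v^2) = v^2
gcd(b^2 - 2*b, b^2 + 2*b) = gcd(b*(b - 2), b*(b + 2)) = b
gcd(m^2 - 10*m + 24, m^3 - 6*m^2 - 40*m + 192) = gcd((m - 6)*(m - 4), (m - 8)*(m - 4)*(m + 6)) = m - 4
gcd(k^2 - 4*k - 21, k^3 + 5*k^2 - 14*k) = 1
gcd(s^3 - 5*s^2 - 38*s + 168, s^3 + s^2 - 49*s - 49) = s - 7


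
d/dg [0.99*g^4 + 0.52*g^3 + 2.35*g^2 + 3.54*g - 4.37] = 3.96*g^3 + 1.56*g^2 + 4.7*g + 3.54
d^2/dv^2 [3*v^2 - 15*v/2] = 6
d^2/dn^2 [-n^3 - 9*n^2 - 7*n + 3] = -6*n - 18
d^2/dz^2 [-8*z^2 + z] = -16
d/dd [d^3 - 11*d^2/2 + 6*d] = 3*d^2 - 11*d + 6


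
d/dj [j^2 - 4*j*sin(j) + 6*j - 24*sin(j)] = -4*j*cos(j) + 2*j - 4*sin(j) - 24*cos(j) + 6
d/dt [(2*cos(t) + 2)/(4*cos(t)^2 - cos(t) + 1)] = 4*(4*cos(t) + cos(2*t))*sin(t)/(4*sin(t)^2 + cos(t) - 5)^2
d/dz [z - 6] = 1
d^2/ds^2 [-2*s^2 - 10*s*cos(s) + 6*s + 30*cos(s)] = 10*s*cos(s) + 20*sin(s) - 30*cos(s) - 4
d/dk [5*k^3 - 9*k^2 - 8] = 3*k*(5*k - 6)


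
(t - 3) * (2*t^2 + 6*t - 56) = 2*t^3 - 74*t + 168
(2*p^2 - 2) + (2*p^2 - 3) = 4*p^2 - 5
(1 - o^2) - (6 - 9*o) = -o^2 + 9*o - 5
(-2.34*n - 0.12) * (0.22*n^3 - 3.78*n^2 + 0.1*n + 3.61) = -0.5148*n^4 + 8.8188*n^3 + 0.2196*n^2 - 8.4594*n - 0.4332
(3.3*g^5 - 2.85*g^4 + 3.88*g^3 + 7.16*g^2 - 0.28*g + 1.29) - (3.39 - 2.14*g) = 3.3*g^5 - 2.85*g^4 + 3.88*g^3 + 7.16*g^2 + 1.86*g - 2.1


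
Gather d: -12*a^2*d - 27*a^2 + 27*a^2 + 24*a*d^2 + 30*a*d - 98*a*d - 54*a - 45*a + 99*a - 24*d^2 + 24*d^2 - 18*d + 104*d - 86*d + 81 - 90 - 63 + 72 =24*a*d^2 + d*(-12*a^2 - 68*a)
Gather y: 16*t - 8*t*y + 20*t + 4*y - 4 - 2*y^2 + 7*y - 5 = 36*t - 2*y^2 + y*(11 - 8*t) - 9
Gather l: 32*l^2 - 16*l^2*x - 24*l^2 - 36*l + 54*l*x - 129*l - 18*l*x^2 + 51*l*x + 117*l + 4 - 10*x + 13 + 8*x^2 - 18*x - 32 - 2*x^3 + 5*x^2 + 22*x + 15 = l^2*(8 - 16*x) + l*(-18*x^2 + 105*x - 48) - 2*x^3 + 13*x^2 - 6*x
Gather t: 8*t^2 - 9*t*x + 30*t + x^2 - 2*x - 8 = 8*t^2 + t*(30 - 9*x) + x^2 - 2*x - 8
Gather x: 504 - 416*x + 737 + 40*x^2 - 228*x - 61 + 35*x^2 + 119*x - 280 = 75*x^2 - 525*x + 900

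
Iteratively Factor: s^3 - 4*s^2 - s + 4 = (s + 1)*(s^2 - 5*s + 4) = (s - 4)*(s + 1)*(s - 1)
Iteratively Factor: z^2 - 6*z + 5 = (z - 5)*(z - 1)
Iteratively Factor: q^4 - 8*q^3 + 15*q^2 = (q - 3)*(q^3 - 5*q^2) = q*(q - 3)*(q^2 - 5*q) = q^2*(q - 3)*(q - 5)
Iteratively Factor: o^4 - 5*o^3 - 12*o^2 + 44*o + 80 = (o + 2)*(o^3 - 7*o^2 + 2*o + 40) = (o - 5)*(o + 2)*(o^2 - 2*o - 8) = (o - 5)*(o + 2)^2*(o - 4)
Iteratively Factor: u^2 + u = (u)*(u + 1)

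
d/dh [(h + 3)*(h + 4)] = 2*h + 7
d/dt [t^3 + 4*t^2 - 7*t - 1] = 3*t^2 + 8*t - 7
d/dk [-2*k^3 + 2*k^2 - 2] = 2*k*(2 - 3*k)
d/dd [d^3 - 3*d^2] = 3*d*(d - 2)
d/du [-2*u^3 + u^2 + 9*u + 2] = -6*u^2 + 2*u + 9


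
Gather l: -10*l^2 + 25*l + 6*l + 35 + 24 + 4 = -10*l^2 + 31*l + 63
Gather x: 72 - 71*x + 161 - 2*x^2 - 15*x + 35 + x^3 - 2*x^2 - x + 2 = x^3 - 4*x^2 - 87*x + 270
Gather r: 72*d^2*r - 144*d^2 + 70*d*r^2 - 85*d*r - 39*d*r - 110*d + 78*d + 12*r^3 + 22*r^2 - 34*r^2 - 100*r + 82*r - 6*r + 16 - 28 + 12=-144*d^2 - 32*d + 12*r^3 + r^2*(70*d - 12) + r*(72*d^2 - 124*d - 24)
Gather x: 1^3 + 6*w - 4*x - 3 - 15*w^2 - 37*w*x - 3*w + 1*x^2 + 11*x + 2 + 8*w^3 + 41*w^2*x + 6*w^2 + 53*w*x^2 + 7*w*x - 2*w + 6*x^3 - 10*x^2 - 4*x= 8*w^3 - 9*w^2 + w + 6*x^3 + x^2*(53*w - 9) + x*(41*w^2 - 30*w + 3)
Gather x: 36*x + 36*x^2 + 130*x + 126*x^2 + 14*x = 162*x^2 + 180*x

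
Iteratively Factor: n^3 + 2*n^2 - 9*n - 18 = (n - 3)*(n^2 + 5*n + 6) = (n - 3)*(n + 2)*(n + 3)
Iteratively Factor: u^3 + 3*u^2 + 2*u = (u + 1)*(u^2 + 2*u) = u*(u + 1)*(u + 2)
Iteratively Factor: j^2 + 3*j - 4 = (j - 1)*(j + 4)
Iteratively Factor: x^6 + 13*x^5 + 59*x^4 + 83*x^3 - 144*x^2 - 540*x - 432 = (x + 3)*(x^5 + 10*x^4 + 29*x^3 - 4*x^2 - 132*x - 144) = (x + 3)^2*(x^4 + 7*x^3 + 8*x^2 - 28*x - 48) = (x + 2)*(x + 3)^2*(x^3 + 5*x^2 - 2*x - 24) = (x + 2)*(x + 3)^2*(x + 4)*(x^2 + x - 6) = (x + 2)*(x + 3)^3*(x + 4)*(x - 2)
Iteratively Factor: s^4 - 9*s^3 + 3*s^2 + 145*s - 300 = (s - 5)*(s^3 - 4*s^2 - 17*s + 60) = (s - 5)*(s - 3)*(s^2 - s - 20) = (s - 5)^2*(s - 3)*(s + 4)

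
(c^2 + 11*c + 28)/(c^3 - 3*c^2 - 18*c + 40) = (c + 7)/(c^2 - 7*c + 10)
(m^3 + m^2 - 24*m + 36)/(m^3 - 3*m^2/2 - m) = 2*(m^2 + 3*m - 18)/(m*(2*m + 1))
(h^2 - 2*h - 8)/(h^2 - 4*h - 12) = (h - 4)/(h - 6)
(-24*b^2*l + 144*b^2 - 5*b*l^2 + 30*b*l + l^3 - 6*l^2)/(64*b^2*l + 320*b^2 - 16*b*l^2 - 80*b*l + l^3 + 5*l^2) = (-3*b*l + 18*b - l^2 + 6*l)/(8*b*l + 40*b - l^2 - 5*l)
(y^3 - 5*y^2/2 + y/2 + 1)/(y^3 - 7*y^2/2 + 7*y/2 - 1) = (2*y + 1)/(2*y - 1)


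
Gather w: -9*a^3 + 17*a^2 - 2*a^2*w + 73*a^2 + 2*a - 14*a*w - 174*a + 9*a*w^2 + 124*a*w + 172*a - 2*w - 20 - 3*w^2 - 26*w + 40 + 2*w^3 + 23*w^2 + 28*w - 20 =-9*a^3 + 90*a^2 + 2*w^3 + w^2*(9*a + 20) + w*(-2*a^2 + 110*a)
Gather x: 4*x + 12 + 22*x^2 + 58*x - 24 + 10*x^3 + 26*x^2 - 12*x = 10*x^3 + 48*x^2 + 50*x - 12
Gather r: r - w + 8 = r - w + 8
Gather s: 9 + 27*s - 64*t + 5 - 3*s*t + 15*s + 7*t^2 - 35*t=s*(42 - 3*t) + 7*t^2 - 99*t + 14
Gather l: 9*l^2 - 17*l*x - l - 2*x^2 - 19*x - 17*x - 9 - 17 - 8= 9*l^2 + l*(-17*x - 1) - 2*x^2 - 36*x - 34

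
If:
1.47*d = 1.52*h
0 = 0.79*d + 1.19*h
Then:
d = 0.00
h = 0.00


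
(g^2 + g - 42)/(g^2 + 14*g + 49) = (g - 6)/(g + 7)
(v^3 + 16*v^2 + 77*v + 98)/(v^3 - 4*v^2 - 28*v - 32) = (v^2 + 14*v + 49)/(v^2 - 6*v - 16)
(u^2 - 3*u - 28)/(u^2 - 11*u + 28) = (u + 4)/(u - 4)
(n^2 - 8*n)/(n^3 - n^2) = (n - 8)/(n*(n - 1))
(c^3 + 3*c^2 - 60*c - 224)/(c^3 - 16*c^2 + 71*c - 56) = (c^2 + 11*c + 28)/(c^2 - 8*c + 7)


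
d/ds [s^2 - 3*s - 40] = 2*s - 3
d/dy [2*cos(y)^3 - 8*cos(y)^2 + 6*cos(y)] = 2*(-3*cos(y)^2 + 8*cos(y) - 3)*sin(y)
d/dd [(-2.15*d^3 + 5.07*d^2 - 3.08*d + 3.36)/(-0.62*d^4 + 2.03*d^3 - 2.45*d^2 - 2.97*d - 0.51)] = (-1.333*d^6 + 6.2868*d^5 - 10.7534*d^4 + 33.6086*d^3 - 39.7768*d^2 + 11.2926*d + 11.55)/(0.3844*d^8 - 2.5172*d^7 + 7.1589*d^6 - 6.2642*d^5 - 5.4233*d^4 + 12.4824*d^3 + 11.3199*d^2 + 3.0294*d + 0.2601)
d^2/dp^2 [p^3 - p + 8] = 6*p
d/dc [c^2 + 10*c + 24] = 2*c + 10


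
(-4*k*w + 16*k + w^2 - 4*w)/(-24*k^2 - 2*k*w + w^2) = (4*k*w - 16*k - w^2 + 4*w)/(24*k^2 + 2*k*w - w^2)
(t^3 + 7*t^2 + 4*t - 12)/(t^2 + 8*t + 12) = t - 1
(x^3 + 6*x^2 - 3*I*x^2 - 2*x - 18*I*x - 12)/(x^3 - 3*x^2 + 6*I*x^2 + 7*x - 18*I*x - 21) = (x^2 + 2*x*(3 - I) - 12*I)/(x^2 + x*(-3 + 7*I) - 21*I)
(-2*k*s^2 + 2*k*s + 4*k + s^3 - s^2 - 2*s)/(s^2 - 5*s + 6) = (-2*k*s - 2*k + s^2 + s)/(s - 3)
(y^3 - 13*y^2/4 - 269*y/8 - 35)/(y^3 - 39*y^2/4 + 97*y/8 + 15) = (8*y^2 + 38*y + 35)/(8*y^2 - 14*y - 15)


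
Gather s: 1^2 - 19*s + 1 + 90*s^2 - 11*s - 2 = 90*s^2 - 30*s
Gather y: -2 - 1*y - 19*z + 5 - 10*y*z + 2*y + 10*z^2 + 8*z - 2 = y*(1 - 10*z) + 10*z^2 - 11*z + 1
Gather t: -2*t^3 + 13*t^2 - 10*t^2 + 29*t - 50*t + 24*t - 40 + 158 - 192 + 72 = -2*t^3 + 3*t^2 + 3*t - 2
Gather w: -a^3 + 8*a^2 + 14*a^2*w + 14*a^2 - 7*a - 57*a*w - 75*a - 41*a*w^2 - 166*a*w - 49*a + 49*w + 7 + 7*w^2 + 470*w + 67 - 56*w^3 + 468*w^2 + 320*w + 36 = -a^3 + 22*a^2 - 131*a - 56*w^3 + w^2*(475 - 41*a) + w*(14*a^2 - 223*a + 839) + 110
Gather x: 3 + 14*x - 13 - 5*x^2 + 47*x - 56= -5*x^2 + 61*x - 66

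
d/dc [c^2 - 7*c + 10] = 2*c - 7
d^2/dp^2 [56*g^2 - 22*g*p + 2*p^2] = 4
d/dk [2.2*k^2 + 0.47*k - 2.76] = 4.4*k + 0.47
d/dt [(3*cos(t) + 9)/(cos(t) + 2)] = 3*sin(t)/(cos(t) + 2)^2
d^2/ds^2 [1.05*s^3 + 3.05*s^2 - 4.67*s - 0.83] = 6.3*s + 6.1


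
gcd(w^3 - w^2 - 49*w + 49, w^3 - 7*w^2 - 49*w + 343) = w^2 - 49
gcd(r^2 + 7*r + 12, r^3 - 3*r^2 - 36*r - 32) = r + 4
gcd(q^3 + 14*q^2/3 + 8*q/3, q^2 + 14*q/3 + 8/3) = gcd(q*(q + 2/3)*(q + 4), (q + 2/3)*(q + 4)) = q^2 + 14*q/3 + 8/3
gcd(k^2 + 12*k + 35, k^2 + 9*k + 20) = k + 5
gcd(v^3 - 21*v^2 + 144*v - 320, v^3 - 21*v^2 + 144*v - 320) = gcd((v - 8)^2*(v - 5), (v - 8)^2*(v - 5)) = v^3 - 21*v^2 + 144*v - 320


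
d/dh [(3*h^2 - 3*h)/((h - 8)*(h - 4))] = 3*(-11*h^2 + 64*h - 32)/(h^4 - 24*h^3 + 208*h^2 - 768*h + 1024)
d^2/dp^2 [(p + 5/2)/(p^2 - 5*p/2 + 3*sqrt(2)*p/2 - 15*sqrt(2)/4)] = 16*((2*p + 5)*(4*p - 5 + 3*sqrt(2))^2 - 3*(2*p + sqrt(2))*(4*p^2 - 10*p + 6*sqrt(2)*p - 15*sqrt(2)))/(4*p^2 - 10*p + 6*sqrt(2)*p - 15*sqrt(2))^3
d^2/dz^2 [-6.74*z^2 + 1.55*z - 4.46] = -13.4800000000000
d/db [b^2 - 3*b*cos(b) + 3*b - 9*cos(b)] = 3*b*sin(b) + 2*b + 9*sin(b) - 3*cos(b) + 3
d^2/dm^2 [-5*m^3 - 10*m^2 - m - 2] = -30*m - 20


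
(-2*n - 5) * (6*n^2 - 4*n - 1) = -12*n^3 - 22*n^2 + 22*n + 5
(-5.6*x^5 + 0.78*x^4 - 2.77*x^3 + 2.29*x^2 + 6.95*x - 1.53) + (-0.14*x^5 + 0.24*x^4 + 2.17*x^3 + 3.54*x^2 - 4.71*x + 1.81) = -5.74*x^5 + 1.02*x^4 - 0.6*x^3 + 5.83*x^2 + 2.24*x + 0.28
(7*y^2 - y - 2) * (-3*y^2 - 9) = -21*y^4 + 3*y^3 - 57*y^2 + 9*y + 18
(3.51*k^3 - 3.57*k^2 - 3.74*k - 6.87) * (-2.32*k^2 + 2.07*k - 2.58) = -8.1432*k^5 + 15.5481*k^4 - 7.7689*k^3 + 17.4072*k^2 - 4.5717*k + 17.7246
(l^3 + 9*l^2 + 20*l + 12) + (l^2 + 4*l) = l^3 + 10*l^2 + 24*l + 12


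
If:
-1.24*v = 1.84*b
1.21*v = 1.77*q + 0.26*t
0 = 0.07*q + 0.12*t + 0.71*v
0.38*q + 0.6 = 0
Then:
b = 0.63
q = -1.58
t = 6.42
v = -0.93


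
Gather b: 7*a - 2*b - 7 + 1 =7*a - 2*b - 6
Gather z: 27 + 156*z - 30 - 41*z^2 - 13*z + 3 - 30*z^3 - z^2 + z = -30*z^3 - 42*z^2 + 144*z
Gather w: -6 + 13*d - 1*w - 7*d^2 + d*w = -7*d^2 + 13*d + w*(d - 1) - 6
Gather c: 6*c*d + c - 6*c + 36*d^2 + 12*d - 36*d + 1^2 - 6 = c*(6*d - 5) + 36*d^2 - 24*d - 5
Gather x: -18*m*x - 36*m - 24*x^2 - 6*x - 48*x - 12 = -36*m - 24*x^2 + x*(-18*m - 54) - 12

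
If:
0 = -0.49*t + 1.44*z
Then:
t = 2.93877551020408*z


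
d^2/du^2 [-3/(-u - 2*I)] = 6/(u + 2*I)^3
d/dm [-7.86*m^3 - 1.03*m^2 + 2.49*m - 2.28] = -23.58*m^2 - 2.06*m + 2.49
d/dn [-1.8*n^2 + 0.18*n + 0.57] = 0.18 - 3.6*n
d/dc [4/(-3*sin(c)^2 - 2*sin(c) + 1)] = 8*(3*sin(c) + 1)*cos(c)/(3*sin(c)^2 + 2*sin(c) - 1)^2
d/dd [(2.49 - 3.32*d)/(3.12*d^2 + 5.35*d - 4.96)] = (10.3584*d^2 - 15.5376*d + 3.1457)/(9.7344*d^4 + 33.384*d^3 - 2.32790000000001*d^2 - 53.072*d + 24.6016)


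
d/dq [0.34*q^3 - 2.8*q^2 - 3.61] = q*(1.02*q - 5.6)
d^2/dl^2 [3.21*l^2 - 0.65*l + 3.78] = 6.42000000000000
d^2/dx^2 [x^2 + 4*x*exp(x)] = 4*x*exp(x) + 8*exp(x) + 2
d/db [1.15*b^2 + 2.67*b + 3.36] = 2.3*b + 2.67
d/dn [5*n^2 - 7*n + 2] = 10*n - 7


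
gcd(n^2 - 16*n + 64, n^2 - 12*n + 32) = n - 8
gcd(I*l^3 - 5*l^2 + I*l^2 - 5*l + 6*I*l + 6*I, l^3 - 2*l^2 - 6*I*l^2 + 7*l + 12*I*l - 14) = 1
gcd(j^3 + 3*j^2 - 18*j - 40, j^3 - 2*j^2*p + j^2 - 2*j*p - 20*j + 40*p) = j^2 + j - 20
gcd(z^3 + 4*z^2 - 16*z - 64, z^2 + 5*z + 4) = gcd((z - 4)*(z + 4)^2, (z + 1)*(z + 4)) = z + 4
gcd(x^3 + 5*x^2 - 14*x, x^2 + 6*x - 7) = x + 7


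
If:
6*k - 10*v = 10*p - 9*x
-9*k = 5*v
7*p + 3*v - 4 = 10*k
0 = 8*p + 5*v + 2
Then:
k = -230/301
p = -334/301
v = 414/301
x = 2180/2709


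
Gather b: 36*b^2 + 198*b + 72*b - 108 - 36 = 36*b^2 + 270*b - 144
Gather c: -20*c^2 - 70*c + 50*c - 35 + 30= -20*c^2 - 20*c - 5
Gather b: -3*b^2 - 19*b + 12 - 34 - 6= -3*b^2 - 19*b - 28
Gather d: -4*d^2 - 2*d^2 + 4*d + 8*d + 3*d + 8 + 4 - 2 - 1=-6*d^2 + 15*d + 9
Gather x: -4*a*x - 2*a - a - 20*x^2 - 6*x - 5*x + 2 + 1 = -3*a - 20*x^2 + x*(-4*a - 11) + 3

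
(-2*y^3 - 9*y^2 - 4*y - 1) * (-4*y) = 8*y^4 + 36*y^3 + 16*y^2 + 4*y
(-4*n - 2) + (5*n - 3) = n - 5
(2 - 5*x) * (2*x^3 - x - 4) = -10*x^4 + 4*x^3 + 5*x^2 + 18*x - 8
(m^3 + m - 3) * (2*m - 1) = 2*m^4 - m^3 + 2*m^2 - 7*m + 3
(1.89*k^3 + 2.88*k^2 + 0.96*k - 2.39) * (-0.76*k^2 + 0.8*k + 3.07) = -1.4364*k^5 - 0.6768*k^4 + 7.3767*k^3 + 11.426*k^2 + 1.0352*k - 7.3373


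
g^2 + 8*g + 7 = (g + 1)*(g + 7)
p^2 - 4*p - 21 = (p - 7)*(p + 3)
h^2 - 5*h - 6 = (h - 6)*(h + 1)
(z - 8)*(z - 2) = z^2 - 10*z + 16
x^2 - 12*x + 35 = (x - 7)*(x - 5)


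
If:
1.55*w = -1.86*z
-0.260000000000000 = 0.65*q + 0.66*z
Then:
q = -1.01538461538462*z - 0.4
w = -1.2*z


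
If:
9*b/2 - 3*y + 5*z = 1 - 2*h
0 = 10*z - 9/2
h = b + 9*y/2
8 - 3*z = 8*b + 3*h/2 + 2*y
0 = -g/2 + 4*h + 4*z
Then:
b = 4067/10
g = -63058/5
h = -15769/10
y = -2204/5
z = 9/20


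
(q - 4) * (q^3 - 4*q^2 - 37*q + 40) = q^4 - 8*q^3 - 21*q^2 + 188*q - 160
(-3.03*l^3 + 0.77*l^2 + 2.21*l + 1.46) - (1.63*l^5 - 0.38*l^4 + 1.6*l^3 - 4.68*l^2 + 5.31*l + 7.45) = -1.63*l^5 + 0.38*l^4 - 4.63*l^3 + 5.45*l^2 - 3.1*l - 5.99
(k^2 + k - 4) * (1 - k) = -k^3 + 5*k - 4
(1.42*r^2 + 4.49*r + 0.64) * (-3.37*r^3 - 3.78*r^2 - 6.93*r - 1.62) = -4.7854*r^5 - 20.4989*r^4 - 28.9696*r^3 - 35.8353*r^2 - 11.709*r - 1.0368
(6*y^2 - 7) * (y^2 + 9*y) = 6*y^4 + 54*y^3 - 7*y^2 - 63*y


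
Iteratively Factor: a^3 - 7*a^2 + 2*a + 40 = (a + 2)*(a^2 - 9*a + 20) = (a - 4)*(a + 2)*(a - 5)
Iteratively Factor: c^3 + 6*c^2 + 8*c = (c)*(c^2 + 6*c + 8) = c*(c + 2)*(c + 4)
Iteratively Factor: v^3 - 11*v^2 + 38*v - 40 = (v - 2)*(v^2 - 9*v + 20) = (v - 4)*(v - 2)*(v - 5)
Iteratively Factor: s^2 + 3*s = (s)*(s + 3)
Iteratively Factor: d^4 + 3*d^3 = (d + 3)*(d^3) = d*(d + 3)*(d^2) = d^2*(d + 3)*(d)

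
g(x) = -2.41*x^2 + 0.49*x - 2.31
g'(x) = 0.49 - 4.82*x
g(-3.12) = -27.30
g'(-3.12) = 15.53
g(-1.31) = -7.09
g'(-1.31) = 6.80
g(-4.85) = -61.38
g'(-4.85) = 23.87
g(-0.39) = -2.87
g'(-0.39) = 2.37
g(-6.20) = -97.99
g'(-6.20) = 30.37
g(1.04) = -4.41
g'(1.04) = -4.52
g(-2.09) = -13.86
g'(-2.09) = 10.56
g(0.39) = -2.49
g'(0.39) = -1.39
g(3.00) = -22.53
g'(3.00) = -13.97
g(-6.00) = -92.01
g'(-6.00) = 29.41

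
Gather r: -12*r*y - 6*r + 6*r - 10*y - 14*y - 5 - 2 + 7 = -12*r*y - 24*y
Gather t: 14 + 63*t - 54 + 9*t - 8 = 72*t - 48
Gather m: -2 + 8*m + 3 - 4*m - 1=4*m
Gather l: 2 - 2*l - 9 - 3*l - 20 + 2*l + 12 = -3*l - 15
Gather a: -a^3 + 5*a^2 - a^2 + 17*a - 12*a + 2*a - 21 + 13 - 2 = -a^3 + 4*a^2 + 7*a - 10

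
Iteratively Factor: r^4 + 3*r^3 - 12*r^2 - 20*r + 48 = (r - 2)*(r^3 + 5*r^2 - 2*r - 24) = (r - 2)*(r + 3)*(r^2 + 2*r - 8) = (r - 2)*(r + 3)*(r + 4)*(r - 2)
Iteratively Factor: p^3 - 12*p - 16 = (p + 2)*(p^2 - 2*p - 8) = (p + 2)^2*(p - 4)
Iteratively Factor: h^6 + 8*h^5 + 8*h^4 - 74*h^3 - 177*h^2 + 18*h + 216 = (h + 2)*(h^5 + 6*h^4 - 4*h^3 - 66*h^2 - 45*h + 108) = (h - 1)*(h + 2)*(h^4 + 7*h^3 + 3*h^2 - 63*h - 108) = (h - 1)*(h + 2)*(h + 3)*(h^3 + 4*h^2 - 9*h - 36) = (h - 3)*(h - 1)*(h + 2)*(h + 3)*(h^2 + 7*h + 12) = (h - 3)*(h - 1)*(h + 2)*(h + 3)^2*(h + 4)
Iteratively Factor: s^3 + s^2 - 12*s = (s + 4)*(s^2 - 3*s) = (s - 3)*(s + 4)*(s)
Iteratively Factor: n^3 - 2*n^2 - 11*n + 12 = (n - 4)*(n^2 + 2*n - 3) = (n - 4)*(n - 1)*(n + 3)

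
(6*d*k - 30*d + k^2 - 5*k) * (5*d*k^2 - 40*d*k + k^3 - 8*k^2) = 30*d^2*k^3 - 390*d^2*k^2 + 1200*d^2*k + 11*d*k^4 - 143*d*k^3 + 440*d*k^2 + k^5 - 13*k^4 + 40*k^3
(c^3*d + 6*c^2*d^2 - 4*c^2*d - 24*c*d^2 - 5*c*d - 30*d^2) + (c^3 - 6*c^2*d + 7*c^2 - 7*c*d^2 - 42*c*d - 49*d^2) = c^3*d + c^3 + 6*c^2*d^2 - 10*c^2*d + 7*c^2 - 31*c*d^2 - 47*c*d - 79*d^2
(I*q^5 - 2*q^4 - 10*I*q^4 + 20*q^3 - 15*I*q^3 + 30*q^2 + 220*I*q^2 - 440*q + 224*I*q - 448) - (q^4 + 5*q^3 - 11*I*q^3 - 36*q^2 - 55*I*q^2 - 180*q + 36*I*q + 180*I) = I*q^5 - 3*q^4 - 10*I*q^4 + 15*q^3 - 4*I*q^3 + 66*q^2 + 275*I*q^2 - 260*q + 188*I*q - 448 - 180*I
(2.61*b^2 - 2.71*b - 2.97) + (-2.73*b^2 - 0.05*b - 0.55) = -0.12*b^2 - 2.76*b - 3.52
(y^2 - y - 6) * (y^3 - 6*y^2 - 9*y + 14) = y^5 - 7*y^4 - 9*y^3 + 59*y^2 + 40*y - 84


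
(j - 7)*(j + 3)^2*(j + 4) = j^4 + 3*j^3 - 37*j^2 - 195*j - 252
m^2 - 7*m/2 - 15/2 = (m - 5)*(m + 3/2)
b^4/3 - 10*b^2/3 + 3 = (b/3 + 1)*(b - 3)*(b - 1)*(b + 1)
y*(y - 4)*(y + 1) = y^3 - 3*y^2 - 4*y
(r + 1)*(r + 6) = r^2 + 7*r + 6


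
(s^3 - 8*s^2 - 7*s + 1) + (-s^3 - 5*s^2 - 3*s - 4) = -13*s^2 - 10*s - 3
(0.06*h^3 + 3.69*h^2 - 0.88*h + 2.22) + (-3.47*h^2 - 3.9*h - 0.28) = 0.06*h^3 + 0.22*h^2 - 4.78*h + 1.94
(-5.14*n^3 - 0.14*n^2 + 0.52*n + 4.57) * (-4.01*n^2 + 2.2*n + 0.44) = 20.6114*n^5 - 10.7466*n^4 - 4.6548*n^3 - 17.2433*n^2 + 10.2828*n + 2.0108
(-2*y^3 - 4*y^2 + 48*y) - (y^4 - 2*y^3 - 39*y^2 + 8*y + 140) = -y^4 + 35*y^2 + 40*y - 140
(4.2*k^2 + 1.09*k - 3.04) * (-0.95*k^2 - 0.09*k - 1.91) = -3.99*k^4 - 1.4135*k^3 - 5.2321*k^2 - 1.8083*k + 5.8064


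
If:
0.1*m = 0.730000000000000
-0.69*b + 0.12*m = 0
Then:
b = 1.27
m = 7.30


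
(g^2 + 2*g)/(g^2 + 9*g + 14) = g/(g + 7)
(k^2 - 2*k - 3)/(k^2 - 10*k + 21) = (k + 1)/(k - 7)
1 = 1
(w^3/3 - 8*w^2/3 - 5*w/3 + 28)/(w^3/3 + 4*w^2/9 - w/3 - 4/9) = 3*(w^3 - 8*w^2 - 5*w + 84)/(3*w^3 + 4*w^2 - 3*w - 4)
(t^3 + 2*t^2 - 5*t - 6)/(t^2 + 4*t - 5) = (t^3 + 2*t^2 - 5*t - 6)/(t^2 + 4*t - 5)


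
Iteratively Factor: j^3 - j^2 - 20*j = (j + 4)*(j^2 - 5*j) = j*(j + 4)*(j - 5)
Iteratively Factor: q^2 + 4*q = (q + 4)*(q)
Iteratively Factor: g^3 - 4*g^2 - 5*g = (g - 5)*(g^2 + g) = (g - 5)*(g + 1)*(g)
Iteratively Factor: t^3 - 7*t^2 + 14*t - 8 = (t - 4)*(t^2 - 3*t + 2) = (t - 4)*(t - 1)*(t - 2)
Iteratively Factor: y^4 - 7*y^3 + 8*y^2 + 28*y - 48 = (y - 2)*(y^3 - 5*y^2 - 2*y + 24) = (y - 3)*(y - 2)*(y^2 - 2*y - 8) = (y - 3)*(y - 2)*(y + 2)*(y - 4)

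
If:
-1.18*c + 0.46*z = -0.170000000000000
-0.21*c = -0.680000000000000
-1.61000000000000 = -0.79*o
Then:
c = 3.24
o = 2.04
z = 7.94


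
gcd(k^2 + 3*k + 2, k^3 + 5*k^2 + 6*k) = k + 2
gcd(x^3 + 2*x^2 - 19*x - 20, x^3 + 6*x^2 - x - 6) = x + 1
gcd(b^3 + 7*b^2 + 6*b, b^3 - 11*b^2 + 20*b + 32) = b + 1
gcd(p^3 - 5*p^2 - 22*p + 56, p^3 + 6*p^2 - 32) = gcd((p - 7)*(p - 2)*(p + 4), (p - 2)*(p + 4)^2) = p^2 + 2*p - 8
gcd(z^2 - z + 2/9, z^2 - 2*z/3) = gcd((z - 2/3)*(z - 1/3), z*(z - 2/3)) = z - 2/3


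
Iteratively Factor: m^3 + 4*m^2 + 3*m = (m + 1)*(m^2 + 3*m) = (m + 1)*(m + 3)*(m)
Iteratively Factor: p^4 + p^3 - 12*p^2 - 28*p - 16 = (p + 2)*(p^3 - p^2 - 10*p - 8) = (p + 2)^2*(p^2 - 3*p - 4) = (p - 4)*(p + 2)^2*(p + 1)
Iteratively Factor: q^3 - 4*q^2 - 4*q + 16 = (q - 2)*(q^2 - 2*q - 8) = (q - 4)*(q - 2)*(q + 2)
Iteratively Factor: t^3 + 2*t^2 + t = (t + 1)*(t^2 + t) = (t + 1)^2*(t)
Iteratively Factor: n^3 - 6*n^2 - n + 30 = (n + 2)*(n^2 - 8*n + 15) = (n - 5)*(n + 2)*(n - 3)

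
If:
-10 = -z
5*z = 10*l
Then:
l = 5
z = 10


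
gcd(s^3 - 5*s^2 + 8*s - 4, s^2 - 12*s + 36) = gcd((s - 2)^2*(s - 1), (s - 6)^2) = 1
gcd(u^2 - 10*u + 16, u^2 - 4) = u - 2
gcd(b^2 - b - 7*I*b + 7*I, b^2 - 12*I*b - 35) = b - 7*I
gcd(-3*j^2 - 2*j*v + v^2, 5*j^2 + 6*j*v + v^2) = j + v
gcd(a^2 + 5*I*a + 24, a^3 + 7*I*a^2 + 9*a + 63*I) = a - 3*I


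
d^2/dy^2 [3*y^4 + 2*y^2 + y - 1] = 36*y^2 + 4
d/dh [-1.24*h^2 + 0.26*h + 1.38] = 0.26 - 2.48*h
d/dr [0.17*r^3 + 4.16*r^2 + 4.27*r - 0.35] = 0.51*r^2 + 8.32*r + 4.27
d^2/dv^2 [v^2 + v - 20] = 2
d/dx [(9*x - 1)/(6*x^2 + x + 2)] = (54*x^2 + 9*x - (9*x - 1)*(12*x + 1) + 18)/(6*x^2 + x + 2)^2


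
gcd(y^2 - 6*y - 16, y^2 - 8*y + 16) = 1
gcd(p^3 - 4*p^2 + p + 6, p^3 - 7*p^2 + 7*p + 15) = p^2 - 2*p - 3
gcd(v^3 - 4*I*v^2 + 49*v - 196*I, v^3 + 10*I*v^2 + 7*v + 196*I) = v^2 + 3*I*v + 28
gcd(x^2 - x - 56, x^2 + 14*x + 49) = x + 7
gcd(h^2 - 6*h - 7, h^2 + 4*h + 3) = h + 1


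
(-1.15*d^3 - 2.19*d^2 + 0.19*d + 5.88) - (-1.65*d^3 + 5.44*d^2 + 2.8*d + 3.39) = 0.5*d^3 - 7.63*d^2 - 2.61*d + 2.49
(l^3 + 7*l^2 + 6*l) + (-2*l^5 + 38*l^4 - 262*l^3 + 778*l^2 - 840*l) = -2*l^5 + 38*l^4 - 261*l^3 + 785*l^2 - 834*l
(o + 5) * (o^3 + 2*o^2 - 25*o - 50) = o^4 + 7*o^3 - 15*o^2 - 175*o - 250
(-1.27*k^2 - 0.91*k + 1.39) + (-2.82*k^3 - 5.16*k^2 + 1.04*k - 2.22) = -2.82*k^3 - 6.43*k^2 + 0.13*k - 0.83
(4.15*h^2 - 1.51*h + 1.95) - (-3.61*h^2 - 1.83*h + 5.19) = 7.76*h^2 + 0.32*h - 3.24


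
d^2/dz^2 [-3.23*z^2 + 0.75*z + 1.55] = -6.46000000000000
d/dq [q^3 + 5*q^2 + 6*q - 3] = 3*q^2 + 10*q + 6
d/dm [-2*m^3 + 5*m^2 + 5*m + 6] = -6*m^2 + 10*m + 5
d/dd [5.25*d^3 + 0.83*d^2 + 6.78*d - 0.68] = 15.75*d^2 + 1.66*d + 6.78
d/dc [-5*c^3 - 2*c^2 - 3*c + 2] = -15*c^2 - 4*c - 3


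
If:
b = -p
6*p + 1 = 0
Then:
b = 1/6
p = -1/6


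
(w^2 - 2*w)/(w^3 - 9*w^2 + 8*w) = (w - 2)/(w^2 - 9*w + 8)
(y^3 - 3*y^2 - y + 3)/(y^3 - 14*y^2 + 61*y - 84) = (y^2 - 1)/(y^2 - 11*y + 28)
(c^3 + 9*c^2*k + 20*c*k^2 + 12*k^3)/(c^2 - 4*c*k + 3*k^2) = (c^3 + 9*c^2*k + 20*c*k^2 + 12*k^3)/(c^2 - 4*c*k + 3*k^2)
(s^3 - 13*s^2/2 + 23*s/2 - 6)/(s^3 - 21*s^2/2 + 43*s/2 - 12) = (s - 4)/(s - 8)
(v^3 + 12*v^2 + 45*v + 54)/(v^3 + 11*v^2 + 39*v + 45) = (v + 6)/(v + 5)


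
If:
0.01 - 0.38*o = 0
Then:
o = 0.03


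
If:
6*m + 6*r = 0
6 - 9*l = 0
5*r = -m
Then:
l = 2/3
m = 0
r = 0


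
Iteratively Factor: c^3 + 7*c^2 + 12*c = (c + 3)*(c^2 + 4*c) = c*(c + 3)*(c + 4)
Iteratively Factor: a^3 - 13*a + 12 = (a - 1)*(a^2 + a - 12) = (a - 1)*(a + 4)*(a - 3)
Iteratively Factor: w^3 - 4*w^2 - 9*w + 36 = (w - 4)*(w^2 - 9) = (w - 4)*(w + 3)*(w - 3)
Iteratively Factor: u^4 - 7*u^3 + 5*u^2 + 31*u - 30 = (u - 1)*(u^3 - 6*u^2 - u + 30) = (u - 1)*(u + 2)*(u^2 - 8*u + 15) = (u - 5)*(u - 1)*(u + 2)*(u - 3)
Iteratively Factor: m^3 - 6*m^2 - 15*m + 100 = (m - 5)*(m^2 - m - 20) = (m - 5)*(m + 4)*(m - 5)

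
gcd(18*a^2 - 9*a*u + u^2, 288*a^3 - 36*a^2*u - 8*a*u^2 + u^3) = -6*a + u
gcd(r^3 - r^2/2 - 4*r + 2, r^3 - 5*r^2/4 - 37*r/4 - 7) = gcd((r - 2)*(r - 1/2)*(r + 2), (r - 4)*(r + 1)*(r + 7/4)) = 1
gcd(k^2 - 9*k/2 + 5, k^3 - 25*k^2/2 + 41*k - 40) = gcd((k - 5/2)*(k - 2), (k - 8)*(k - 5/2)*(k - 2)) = k^2 - 9*k/2 + 5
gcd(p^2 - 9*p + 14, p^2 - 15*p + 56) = p - 7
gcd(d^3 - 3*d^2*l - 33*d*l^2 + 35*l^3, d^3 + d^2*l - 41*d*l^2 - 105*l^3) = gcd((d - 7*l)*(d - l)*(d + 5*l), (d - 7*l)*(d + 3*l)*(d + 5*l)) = d^2 - 2*d*l - 35*l^2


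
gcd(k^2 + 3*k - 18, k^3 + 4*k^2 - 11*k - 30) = k - 3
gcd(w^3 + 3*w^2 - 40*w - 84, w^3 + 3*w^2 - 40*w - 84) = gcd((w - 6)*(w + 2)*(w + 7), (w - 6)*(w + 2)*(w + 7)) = w^3 + 3*w^2 - 40*w - 84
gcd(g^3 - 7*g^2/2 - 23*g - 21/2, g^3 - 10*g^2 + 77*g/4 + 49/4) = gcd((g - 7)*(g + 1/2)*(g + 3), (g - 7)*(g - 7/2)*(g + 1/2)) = g^2 - 13*g/2 - 7/2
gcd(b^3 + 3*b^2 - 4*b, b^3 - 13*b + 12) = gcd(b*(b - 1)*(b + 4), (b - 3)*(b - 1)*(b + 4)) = b^2 + 3*b - 4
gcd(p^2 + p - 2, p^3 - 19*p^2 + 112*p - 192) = 1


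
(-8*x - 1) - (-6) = 5 - 8*x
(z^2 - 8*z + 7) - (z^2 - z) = 7 - 7*z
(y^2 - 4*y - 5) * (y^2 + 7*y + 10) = y^4 + 3*y^3 - 23*y^2 - 75*y - 50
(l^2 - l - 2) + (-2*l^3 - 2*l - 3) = -2*l^3 + l^2 - 3*l - 5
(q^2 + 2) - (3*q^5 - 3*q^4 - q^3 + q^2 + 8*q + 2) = -3*q^5 + 3*q^4 + q^3 - 8*q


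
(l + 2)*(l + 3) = l^2 + 5*l + 6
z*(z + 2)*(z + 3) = z^3 + 5*z^2 + 6*z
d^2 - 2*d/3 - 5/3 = (d - 5/3)*(d + 1)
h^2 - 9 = (h - 3)*(h + 3)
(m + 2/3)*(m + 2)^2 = m^3 + 14*m^2/3 + 20*m/3 + 8/3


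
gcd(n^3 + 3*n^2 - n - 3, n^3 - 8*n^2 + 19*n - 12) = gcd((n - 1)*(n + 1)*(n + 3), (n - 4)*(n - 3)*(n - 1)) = n - 1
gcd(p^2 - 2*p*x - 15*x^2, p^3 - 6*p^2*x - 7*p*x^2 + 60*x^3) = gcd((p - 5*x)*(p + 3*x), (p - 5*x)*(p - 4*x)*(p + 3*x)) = -p^2 + 2*p*x + 15*x^2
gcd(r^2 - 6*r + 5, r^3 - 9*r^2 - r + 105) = r - 5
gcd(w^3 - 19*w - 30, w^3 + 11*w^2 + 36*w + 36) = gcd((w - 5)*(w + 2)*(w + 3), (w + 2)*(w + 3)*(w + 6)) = w^2 + 5*w + 6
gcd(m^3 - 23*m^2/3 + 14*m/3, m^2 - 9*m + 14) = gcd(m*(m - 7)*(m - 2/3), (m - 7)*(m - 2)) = m - 7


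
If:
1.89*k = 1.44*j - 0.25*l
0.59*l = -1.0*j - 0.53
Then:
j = -0.59*l - 0.53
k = -0.581798941798942*l - 0.403809523809524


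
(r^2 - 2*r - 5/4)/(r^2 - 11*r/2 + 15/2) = (r + 1/2)/(r - 3)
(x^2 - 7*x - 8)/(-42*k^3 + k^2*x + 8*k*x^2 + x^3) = (x^2 - 7*x - 8)/(-42*k^3 + k^2*x + 8*k*x^2 + x^3)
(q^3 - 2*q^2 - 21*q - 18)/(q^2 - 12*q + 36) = (q^2 + 4*q + 3)/(q - 6)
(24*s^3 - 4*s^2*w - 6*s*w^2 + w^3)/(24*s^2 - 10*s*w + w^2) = (4*s^2 - w^2)/(4*s - w)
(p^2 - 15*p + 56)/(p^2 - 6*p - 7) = (p - 8)/(p + 1)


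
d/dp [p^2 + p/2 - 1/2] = 2*p + 1/2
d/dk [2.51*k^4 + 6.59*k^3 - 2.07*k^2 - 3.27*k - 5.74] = 10.04*k^3 + 19.77*k^2 - 4.14*k - 3.27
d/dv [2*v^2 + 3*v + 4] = 4*v + 3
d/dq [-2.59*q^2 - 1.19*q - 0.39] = -5.18*q - 1.19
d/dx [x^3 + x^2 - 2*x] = 3*x^2 + 2*x - 2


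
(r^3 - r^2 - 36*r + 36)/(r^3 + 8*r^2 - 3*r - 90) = (r^2 - 7*r + 6)/(r^2 + 2*r - 15)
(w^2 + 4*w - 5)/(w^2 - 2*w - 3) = (-w^2 - 4*w + 5)/(-w^2 + 2*w + 3)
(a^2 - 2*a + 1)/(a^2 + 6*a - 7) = (a - 1)/(a + 7)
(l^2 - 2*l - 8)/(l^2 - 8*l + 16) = (l + 2)/(l - 4)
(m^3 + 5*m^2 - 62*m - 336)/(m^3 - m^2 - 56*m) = (m + 6)/m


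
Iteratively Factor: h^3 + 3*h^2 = (h + 3)*(h^2) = h*(h + 3)*(h)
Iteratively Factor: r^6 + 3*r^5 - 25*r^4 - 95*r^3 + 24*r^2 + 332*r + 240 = (r + 4)*(r^5 - r^4 - 21*r^3 - 11*r^2 + 68*r + 60) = (r + 1)*(r + 4)*(r^4 - 2*r^3 - 19*r^2 + 8*r + 60) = (r - 2)*(r + 1)*(r + 4)*(r^3 - 19*r - 30) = (r - 5)*(r - 2)*(r + 1)*(r + 4)*(r^2 + 5*r + 6) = (r - 5)*(r - 2)*(r + 1)*(r + 2)*(r + 4)*(r + 3)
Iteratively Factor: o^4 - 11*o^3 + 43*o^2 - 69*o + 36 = (o - 3)*(o^3 - 8*o^2 + 19*o - 12) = (o - 4)*(o - 3)*(o^2 - 4*o + 3) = (o - 4)*(o - 3)^2*(o - 1)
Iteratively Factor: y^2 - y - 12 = (y + 3)*(y - 4)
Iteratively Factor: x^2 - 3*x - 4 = (x + 1)*(x - 4)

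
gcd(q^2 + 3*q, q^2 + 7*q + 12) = q + 3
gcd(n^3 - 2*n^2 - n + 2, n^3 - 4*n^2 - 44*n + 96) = n - 2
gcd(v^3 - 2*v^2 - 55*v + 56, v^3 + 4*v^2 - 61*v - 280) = v^2 - v - 56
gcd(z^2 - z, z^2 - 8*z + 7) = z - 1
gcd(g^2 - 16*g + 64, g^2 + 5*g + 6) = 1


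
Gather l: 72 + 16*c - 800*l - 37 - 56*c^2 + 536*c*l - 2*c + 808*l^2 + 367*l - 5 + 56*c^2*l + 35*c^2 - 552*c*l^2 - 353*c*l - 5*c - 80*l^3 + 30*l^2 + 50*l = -21*c^2 + 9*c - 80*l^3 + l^2*(838 - 552*c) + l*(56*c^2 + 183*c - 383) + 30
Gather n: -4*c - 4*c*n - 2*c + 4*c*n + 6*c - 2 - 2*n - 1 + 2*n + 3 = 0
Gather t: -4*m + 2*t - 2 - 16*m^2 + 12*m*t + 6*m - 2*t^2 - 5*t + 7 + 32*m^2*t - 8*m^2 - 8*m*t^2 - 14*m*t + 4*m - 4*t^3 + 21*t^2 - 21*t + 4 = -24*m^2 + 6*m - 4*t^3 + t^2*(19 - 8*m) + t*(32*m^2 - 2*m - 24) + 9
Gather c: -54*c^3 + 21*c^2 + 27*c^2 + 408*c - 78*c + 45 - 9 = -54*c^3 + 48*c^2 + 330*c + 36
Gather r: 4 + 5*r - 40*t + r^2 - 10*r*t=r^2 + r*(5 - 10*t) - 40*t + 4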